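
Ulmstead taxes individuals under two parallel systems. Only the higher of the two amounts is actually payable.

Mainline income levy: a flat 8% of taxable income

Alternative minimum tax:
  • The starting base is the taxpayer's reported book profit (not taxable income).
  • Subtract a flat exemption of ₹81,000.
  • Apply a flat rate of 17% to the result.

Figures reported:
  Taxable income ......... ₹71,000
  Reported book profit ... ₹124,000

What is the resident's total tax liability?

Alternative minimum tax:
  Base (reported book profit): ₹124,000
  Less exemption ₹81,000 → base ₹43,000
  ₹43,000 × 17% = ₹7,310

Mainline income levy:
  ₹71,000 × 8% = ₹5,680

₹7,310 > ₹5,680, so the alternative minimum tax is the binding amount.

₹7,310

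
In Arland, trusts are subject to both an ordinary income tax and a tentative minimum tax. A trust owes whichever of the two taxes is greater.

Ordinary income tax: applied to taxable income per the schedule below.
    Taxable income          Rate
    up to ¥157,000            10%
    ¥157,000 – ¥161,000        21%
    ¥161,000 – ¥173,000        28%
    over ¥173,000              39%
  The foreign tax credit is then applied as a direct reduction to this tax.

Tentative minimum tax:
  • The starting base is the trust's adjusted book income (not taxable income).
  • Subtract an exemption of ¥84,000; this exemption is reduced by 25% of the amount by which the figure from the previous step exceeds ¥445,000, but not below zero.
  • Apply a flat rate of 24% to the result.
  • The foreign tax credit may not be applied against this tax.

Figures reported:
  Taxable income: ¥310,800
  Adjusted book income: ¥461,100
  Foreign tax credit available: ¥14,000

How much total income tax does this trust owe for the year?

Tentative minimum tax:
  Base (adjusted book income): ¥461,100
  Exemption: ¥84,000 − 25% × (¥461,100 − ¥445,000) = ¥84,000 − ¥4,025 = ¥79,975
  Base: ¥461,100 − ¥79,975 = ¥381,125
  ¥381,125 × 24% = ¥91,470

Ordinary income tax:
  ¥157,000 × 10% = ¥15,700
  ¥4,000 × 21% = ¥840
  ¥12,000 × 28% = ¥3,360
  ¥137,800 × 39% = ¥53,742
  → ¥73,642
  Less foreign tax credit ¥14,000 → ¥59,642

¥91,470 > ¥59,642, so the tentative minimum tax is the binding amount.

¥91,470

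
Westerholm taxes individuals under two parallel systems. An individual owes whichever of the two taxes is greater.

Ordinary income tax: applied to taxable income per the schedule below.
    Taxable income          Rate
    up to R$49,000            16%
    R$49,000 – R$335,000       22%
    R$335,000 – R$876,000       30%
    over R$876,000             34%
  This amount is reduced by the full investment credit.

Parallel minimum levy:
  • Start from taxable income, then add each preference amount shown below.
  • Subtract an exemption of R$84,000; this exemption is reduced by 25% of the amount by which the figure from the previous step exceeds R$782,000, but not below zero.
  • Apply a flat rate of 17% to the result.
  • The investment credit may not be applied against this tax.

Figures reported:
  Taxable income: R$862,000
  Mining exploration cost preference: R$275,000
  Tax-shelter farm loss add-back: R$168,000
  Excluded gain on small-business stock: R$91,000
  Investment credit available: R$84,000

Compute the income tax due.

R$237,320

Parallel minimum levy:
  Adjusted income: R$862,000 + R$275,000 + R$168,000 + R$91,000 = R$1,396,000
  Exemption: 25% × (R$1,396,000 − R$782,000) = R$153,500 ≥ R$84,000, so the exemption is fully phased out
  Base: R$1,396,000 − R$0 = R$1,396,000
  R$1,396,000 × 17% = R$237,320

Ordinary income tax:
  R$49,000 × 16% = R$7,840
  R$286,000 × 22% = R$62,920
  R$527,000 × 30% = R$158,100
  → R$228,860
  Less investment credit R$84,000 → R$144,860

R$237,320 > R$144,860, so the parallel minimum levy is the binding amount.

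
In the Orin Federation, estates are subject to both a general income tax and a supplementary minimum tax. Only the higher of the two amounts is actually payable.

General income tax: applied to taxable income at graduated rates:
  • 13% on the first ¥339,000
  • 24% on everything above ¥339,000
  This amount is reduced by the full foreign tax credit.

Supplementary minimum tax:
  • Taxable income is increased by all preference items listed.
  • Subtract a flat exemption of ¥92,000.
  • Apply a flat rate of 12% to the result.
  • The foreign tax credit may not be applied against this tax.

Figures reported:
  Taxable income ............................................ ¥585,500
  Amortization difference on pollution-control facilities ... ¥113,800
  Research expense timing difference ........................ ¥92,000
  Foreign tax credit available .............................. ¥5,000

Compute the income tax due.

Supplementary minimum tax:
  Adjusted income: ¥585,500 + ¥113,800 + ¥92,000 = ¥791,300
  Less exemption ¥92,000 → base ¥699,300
  ¥699,300 × 12% = ¥83,916

General income tax:
  ¥339,000 × 13% = ¥44,070
  ¥246,500 × 24% = ¥59,160
  → ¥103,230
  Less foreign tax credit ¥5,000 → ¥98,230

¥98,230 > ¥83,916, so the general income tax governs.

¥98,230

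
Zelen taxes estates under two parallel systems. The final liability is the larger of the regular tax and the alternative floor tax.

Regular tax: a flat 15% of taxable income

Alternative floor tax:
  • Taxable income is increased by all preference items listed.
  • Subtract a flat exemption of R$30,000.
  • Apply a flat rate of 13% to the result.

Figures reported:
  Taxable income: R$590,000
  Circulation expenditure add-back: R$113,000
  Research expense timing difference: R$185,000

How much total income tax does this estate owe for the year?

Alternative floor tax:
  Adjusted income: R$590,000 + R$113,000 + R$185,000 = R$888,000
  Less exemption R$30,000 → base R$858,000
  R$858,000 × 13% = R$111,540

Regular tax:
  R$590,000 × 15% = R$88,500

R$111,540 > R$88,500, so the alternative floor tax is the binding amount.

R$111,540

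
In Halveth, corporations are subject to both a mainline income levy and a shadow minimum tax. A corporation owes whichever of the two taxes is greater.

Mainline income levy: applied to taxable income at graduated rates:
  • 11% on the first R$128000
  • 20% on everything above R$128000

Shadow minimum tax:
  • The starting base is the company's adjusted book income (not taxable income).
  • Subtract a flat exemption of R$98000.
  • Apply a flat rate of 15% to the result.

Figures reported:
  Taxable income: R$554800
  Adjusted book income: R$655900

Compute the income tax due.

Mainline income levy:
  R$128000 × 11% = R$14080
  R$426800 × 20% = R$85360
  → R$99440

Shadow minimum tax:
  Base (adjusted book income): R$655900
  Less exemption R$98000 → base R$557900
  R$557900 × 15% = R$83685

R$99440 > R$83685, so the mainline income levy governs.

R$99440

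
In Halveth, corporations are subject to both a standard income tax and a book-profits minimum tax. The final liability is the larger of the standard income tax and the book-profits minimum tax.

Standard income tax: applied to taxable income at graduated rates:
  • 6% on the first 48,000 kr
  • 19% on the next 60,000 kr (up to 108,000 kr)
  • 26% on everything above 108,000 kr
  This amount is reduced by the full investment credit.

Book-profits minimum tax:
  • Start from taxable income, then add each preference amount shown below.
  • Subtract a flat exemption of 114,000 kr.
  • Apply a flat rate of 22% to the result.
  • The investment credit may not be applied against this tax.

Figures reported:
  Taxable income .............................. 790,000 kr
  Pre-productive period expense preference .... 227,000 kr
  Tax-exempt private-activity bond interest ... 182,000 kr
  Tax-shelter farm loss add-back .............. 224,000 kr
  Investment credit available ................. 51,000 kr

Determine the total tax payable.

Standard income tax:
  48,000 kr × 6% = 2,880 kr
  60,000 kr × 19% = 11,400 kr
  682,000 kr × 26% = 177,320 kr
  → 191,600 kr
  Less investment credit 51,000 kr → 140,600 kr

Book-profits minimum tax:
  Adjusted income: 790,000 kr + 227,000 kr + 182,000 kr + 224,000 kr = 1,423,000 kr
  Less exemption 114,000 kr → base 1,309,000 kr
  1,309,000 kr × 22% = 287,980 kr

287,980 kr > 140,600 kr, so the book-profits minimum tax is the binding amount.

287,980 kr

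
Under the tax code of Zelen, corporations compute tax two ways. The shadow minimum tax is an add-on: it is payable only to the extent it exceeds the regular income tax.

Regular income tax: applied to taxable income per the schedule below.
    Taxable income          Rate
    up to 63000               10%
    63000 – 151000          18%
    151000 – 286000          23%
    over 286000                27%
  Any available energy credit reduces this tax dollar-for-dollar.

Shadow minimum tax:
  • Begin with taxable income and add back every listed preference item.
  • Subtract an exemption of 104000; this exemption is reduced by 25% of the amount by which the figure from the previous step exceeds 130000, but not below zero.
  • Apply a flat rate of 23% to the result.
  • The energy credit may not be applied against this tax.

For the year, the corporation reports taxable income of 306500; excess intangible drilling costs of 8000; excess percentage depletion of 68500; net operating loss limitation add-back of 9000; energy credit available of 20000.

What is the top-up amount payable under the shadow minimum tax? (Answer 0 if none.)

42580

Regular income tax:
  63000 × 10% = 6300
  88000 × 18% = 15840
  135000 × 23% = 31050
  20500 × 27% = 5535
  → 58725
  Less energy credit 20000 → 38725

Shadow minimum tax:
  Adjusted income: 306500 + 8000 + 68500 + 9000 = 392000
  Exemption: 104000 − 25% × (392000 − 130000) = 104000 − 65500 = 38500
  Base: 392000 − 38500 = 353500
  353500 × 23% = 81305

Excess of shadow minimum tax over regular income tax: 81305 − 38725 = 42580.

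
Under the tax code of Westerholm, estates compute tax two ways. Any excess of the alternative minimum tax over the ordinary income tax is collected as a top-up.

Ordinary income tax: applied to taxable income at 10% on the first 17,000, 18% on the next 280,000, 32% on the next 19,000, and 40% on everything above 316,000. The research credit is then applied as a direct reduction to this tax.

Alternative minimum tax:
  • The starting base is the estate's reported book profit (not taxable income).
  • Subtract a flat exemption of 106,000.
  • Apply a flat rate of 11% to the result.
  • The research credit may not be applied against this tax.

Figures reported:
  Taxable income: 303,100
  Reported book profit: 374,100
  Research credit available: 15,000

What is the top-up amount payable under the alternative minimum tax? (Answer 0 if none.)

0

Alternative minimum tax:
  Base (reported book profit): 374,100
  Less exemption 106,000 → base 268,100
  268,100 × 11% = 29,491

Ordinary income tax:
  17,000 × 10% = 1,700
  280,000 × 18% = 50,400
  6,100 × 32% = 1,952
  → 54,052
  Less research credit 15,000 → 39,052

29,491 ≤ 39,052, so no add-on is due.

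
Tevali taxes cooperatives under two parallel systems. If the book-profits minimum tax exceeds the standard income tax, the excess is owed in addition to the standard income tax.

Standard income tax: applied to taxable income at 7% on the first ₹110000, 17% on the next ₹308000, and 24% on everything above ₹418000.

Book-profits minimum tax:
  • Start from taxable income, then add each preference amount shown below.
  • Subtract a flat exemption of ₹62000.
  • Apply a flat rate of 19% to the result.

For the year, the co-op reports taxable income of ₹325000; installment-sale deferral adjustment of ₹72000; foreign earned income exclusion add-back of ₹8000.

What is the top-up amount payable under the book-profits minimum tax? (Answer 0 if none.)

Book-profits minimum tax:
  Adjusted income: ₹325000 + ₹72000 + ₹8000 = ₹405000
  Less exemption ₹62000 → base ₹343000
  ₹343000 × 19% = ₹65170

Standard income tax:
  ₹110000 × 7% = ₹7700
  ₹215000 × 17% = ₹36550
  → ₹44250

Excess of book-profits minimum tax over standard income tax: ₹65170 − ₹44250 = ₹20920.

₹20920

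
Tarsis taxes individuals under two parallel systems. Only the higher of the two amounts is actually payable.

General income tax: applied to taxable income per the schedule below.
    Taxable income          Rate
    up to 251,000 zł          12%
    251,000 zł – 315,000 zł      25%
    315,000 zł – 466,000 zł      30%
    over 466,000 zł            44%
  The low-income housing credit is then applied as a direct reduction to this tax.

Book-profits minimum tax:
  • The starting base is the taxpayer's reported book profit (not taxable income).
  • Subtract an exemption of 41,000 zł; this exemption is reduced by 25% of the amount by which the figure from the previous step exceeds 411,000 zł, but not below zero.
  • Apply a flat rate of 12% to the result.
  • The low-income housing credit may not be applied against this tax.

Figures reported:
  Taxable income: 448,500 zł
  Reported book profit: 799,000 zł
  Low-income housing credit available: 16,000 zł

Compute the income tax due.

Book-profits minimum tax:
  Base (reported book profit): 799,000 zł
  Exemption: 25% × (799,000 zł − 411,000 zł) = 97,000 zł ≥ 41,000 zł, so the exemption is fully phased out
  Base: 799,000 zł − 0 zł = 799,000 zł
  799,000 zł × 12% = 95,880 zł

General income tax:
  251,000 zł × 12% = 30,120 zł
  64,000 zł × 25% = 16,000 zł
  133,500 zł × 30% = 40,050 zł
  → 86,170 zł
  Less low-income housing credit 16,000 zł → 70,170 zł

95,880 zł > 70,170 zł, so the book-profits minimum tax is the binding amount.

95,880 zł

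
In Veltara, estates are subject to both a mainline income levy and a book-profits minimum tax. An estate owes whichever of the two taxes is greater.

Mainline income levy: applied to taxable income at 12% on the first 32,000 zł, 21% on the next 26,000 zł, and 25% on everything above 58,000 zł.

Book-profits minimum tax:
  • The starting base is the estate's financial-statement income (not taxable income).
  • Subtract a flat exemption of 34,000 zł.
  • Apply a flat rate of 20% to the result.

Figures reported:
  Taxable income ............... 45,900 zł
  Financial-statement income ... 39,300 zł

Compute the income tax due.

6,759 zł

Book-profits minimum tax:
  Base (financial-statement income): 39,300 zł
  Less exemption 34,000 zł → base 5,300 zł
  5,300 zł × 20% = 1,060 zł

Mainline income levy:
  32,000 zł × 12% = 3,840 zł
  13,900 zł × 21% = 2,919 zł
  → 6,759 zł

6,759 zł > 1,060 zł, so the mainline income levy governs.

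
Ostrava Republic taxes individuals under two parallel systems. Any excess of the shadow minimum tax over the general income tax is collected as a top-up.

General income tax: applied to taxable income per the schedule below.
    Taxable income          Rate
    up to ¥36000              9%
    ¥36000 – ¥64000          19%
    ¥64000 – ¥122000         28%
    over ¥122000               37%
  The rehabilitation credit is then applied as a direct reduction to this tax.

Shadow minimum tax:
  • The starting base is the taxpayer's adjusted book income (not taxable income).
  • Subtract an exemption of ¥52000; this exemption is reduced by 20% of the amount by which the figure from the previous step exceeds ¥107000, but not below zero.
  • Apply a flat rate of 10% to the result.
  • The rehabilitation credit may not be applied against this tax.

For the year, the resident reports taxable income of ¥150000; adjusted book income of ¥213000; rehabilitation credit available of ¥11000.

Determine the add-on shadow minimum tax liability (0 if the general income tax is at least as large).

Shadow minimum tax:
  Base (adjusted book income): ¥213000
  Exemption: ¥52000 − 20% × (¥213000 − ¥107000) = ¥52000 − ¥21200 = ¥30800
  Base: ¥213000 − ¥30800 = ¥182200
  ¥182200 × 10% = ¥18220

General income tax:
  ¥36000 × 9% = ¥3240
  ¥28000 × 19% = ¥5320
  ¥58000 × 28% = ¥16240
  ¥28000 × 37% = ¥10360
  → ¥35160
  Less rehabilitation credit ¥11000 → ¥24160

¥18220 ≤ ¥24160, so no add-on is due.

¥0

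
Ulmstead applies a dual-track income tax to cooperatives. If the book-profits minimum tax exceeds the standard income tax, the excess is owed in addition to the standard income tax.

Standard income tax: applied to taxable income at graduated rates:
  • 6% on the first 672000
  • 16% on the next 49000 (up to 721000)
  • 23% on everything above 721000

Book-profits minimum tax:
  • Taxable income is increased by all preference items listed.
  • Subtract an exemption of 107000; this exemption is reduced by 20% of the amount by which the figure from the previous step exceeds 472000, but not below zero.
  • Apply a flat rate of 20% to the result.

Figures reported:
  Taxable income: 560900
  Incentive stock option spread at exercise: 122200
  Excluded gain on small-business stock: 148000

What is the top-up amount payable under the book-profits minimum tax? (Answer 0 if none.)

125530

Standard income tax:
  560900 × 6% = 33654

Book-profits minimum tax:
  Adjusted income: 560900 + 122200 + 148000 = 831100
  Exemption: 107000 − 20% × (831100 − 472000) = 107000 − 71820 = 35180
  Base: 831100 − 35180 = 795920
  795920 × 20% = 159184

Excess of book-profits minimum tax over standard income tax: 159184 − 33654 = 125530.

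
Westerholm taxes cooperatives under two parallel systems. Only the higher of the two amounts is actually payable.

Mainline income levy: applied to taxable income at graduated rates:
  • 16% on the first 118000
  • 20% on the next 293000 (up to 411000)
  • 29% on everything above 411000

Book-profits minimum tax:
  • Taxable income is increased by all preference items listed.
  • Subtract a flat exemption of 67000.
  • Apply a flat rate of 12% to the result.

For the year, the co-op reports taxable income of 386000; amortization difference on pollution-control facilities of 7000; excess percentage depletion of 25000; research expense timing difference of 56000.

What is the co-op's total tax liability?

72480

Book-profits minimum tax:
  Adjusted income: 386000 + 7000 + 25000 + 56000 = 474000
  Less exemption 67000 → base 407000
  407000 × 12% = 48840

Mainline income levy:
  118000 × 16% = 18880
  268000 × 20% = 53600
  → 72480

72480 > 48840, so the mainline income levy governs.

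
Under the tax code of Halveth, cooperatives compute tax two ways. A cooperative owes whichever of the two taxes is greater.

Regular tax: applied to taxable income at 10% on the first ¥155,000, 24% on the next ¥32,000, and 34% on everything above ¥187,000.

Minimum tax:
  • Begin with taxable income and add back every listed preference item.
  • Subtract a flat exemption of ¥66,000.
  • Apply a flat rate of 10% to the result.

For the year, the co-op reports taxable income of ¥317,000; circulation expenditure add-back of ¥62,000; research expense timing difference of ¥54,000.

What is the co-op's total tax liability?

Regular tax:
  ¥155,000 × 10% = ¥15,500
  ¥32,000 × 24% = ¥7,680
  ¥130,000 × 34% = ¥44,200
  → ¥67,380

Minimum tax:
  Adjusted income: ¥317,000 + ¥62,000 + ¥54,000 = ¥433,000
  Less exemption ¥66,000 → base ¥367,000
  ¥367,000 × 10% = ¥36,700

¥67,380 > ¥36,700, so the regular tax governs.

¥67,380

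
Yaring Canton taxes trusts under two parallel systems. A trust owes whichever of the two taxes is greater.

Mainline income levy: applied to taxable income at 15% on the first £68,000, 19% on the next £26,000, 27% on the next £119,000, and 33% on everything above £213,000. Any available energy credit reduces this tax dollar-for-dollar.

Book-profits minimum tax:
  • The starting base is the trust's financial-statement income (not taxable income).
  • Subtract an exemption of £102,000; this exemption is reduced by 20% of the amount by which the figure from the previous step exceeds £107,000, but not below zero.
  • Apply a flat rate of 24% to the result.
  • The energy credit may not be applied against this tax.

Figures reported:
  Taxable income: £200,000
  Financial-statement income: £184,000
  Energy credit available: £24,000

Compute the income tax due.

£23,376

Mainline income levy:
  £68,000 × 15% = £10,200
  £26,000 × 19% = £4,940
  £106,000 × 27% = £28,620
  → £43,760
  Less energy credit £24,000 → £19,760

Book-profits minimum tax:
  Base (financial-statement income): £184,000
  Exemption: £102,000 − 20% × (£184,000 − £107,000) = £102,000 − £15,400 = £86,600
  Base: £184,000 − £86,600 = £97,400
  £97,400 × 24% = £23,376

£23,376 > £19,760, so the book-profits minimum tax is the binding amount.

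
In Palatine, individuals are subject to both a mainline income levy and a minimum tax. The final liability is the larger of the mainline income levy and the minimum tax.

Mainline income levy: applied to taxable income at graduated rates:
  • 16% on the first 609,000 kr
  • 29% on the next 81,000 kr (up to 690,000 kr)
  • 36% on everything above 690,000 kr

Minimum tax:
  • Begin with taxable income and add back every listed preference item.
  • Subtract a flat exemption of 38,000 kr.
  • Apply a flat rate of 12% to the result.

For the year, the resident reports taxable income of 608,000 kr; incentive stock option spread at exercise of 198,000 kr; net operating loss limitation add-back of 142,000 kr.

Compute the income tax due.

109,200 kr

Minimum tax:
  Adjusted income: 608,000 kr + 198,000 kr + 142,000 kr = 948,000 kr
  Less exemption 38,000 kr → base 910,000 kr
  910,000 kr × 12% = 109,200 kr

Mainline income levy:
  608,000 kr × 16% = 97,280 kr

109,200 kr > 97,280 kr, so the minimum tax is the binding amount.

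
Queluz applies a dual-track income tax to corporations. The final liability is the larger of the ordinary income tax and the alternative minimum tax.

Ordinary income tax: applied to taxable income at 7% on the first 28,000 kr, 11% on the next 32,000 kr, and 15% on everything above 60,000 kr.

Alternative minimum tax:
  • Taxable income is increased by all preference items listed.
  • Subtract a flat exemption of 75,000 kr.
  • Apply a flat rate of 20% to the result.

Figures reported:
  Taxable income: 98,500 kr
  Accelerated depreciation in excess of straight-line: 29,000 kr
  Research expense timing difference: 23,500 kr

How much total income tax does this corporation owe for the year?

Alternative minimum tax:
  Adjusted income: 98,500 kr + 29,000 kr + 23,500 kr = 151,000 kr
  Less exemption 75,000 kr → base 76,000 kr
  76,000 kr × 20% = 15,200 kr

Ordinary income tax:
  28,000 kr × 7% = 1,960 kr
  32,000 kr × 11% = 3,520 kr
  38,500 kr × 15% = 5,775 kr
  → 11,255 kr

15,200 kr > 11,255 kr, so the alternative minimum tax is the binding amount.

15,200 kr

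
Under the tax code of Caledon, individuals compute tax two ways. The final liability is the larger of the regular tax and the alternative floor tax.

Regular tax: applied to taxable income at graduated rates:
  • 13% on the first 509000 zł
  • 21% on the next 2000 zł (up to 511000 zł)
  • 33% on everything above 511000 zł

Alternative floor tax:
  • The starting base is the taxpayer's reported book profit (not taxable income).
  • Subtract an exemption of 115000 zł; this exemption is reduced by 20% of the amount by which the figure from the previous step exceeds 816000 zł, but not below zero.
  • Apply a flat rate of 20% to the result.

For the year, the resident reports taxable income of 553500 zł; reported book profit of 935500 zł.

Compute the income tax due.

Alternative floor tax:
  Base (reported book profit): 935500 zł
  Exemption: 115000 zł − 20% × (935500 zł − 816000 zł) = 115000 zł − 23900 zł = 91100 zł
  Base: 935500 zł − 91100 zł = 844400 zł
  844400 zł × 20% = 168880 zł

Regular tax:
  509000 zł × 13% = 66170 zł
  2000 zł × 21% = 420 zł
  42500 zł × 33% = 14025 zł
  → 80615 zł

168880 zł > 80615 zł, so the alternative floor tax is the binding amount.

168880 zł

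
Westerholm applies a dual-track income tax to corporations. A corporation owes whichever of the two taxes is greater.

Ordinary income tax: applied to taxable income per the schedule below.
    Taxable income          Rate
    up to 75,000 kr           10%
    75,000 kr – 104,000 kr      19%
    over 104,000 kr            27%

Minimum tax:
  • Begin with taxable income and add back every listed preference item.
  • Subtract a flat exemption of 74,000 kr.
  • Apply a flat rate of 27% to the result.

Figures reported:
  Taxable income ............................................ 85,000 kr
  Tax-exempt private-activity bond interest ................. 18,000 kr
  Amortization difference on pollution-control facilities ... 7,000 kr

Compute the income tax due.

9,720 kr

Ordinary income tax:
  75,000 kr × 10% = 7,500 kr
  10,000 kr × 19% = 1,900 kr
  → 9,400 kr

Minimum tax:
  Adjusted income: 85,000 kr + 18,000 kr + 7,000 kr = 110,000 kr
  Less exemption 74,000 kr → base 36,000 kr
  36,000 kr × 27% = 9,720 kr

9,720 kr > 9,400 kr, so the minimum tax is the binding amount.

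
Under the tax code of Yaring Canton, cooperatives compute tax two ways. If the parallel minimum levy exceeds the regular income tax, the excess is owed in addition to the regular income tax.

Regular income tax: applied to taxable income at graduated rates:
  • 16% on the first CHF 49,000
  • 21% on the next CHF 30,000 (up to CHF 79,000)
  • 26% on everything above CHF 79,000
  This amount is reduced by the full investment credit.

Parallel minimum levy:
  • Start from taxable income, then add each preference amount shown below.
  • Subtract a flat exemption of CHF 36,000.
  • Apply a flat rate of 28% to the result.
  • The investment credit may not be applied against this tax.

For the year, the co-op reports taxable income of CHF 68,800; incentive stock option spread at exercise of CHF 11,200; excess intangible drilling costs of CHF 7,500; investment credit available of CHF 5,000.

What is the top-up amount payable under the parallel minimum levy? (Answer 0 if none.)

Parallel minimum levy:
  Adjusted income: CHF 68,800 + CHF 11,200 + CHF 7,500 = CHF 87,500
  Less exemption CHF 36,000 → base CHF 51,500
  CHF 51,500 × 28% = CHF 14,420

Regular income tax:
  CHF 49,000 × 16% = CHF 7,840
  CHF 19,800 × 21% = CHF 4,158
  → CHF 11,998
  Less investment credit CHF 5,000 → CHF 6,998

Excess of parallel minimum levy over regular income tax: CHF 14,420 − CHF 6,998 = CHF 7,422.

CHF 7,422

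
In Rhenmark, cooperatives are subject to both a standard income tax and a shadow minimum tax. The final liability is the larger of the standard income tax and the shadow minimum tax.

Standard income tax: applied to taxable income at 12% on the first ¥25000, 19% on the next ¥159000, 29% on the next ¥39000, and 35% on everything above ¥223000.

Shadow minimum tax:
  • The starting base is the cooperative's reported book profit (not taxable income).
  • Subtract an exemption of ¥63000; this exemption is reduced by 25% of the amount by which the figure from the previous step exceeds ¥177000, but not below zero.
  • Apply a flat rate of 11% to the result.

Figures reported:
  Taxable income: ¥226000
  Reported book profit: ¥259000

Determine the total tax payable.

¥45570

Standard income tax:
  ¥25000 × 12% = ¥3000
  ¥159000 × 19% = ¥30210
  ¥39000 × 29% = ¥11310
  ¥3000 × 35% = ¥1050
  → ¥45570

Shadow minimum tax:
  Base (reported book profit): ¥259000
  Exemption: ¥63000 − 25% × (¥259000 − ¥177000) = ¥63000 − ¥20500 = ¥42500
  Base: ¥259000 − ¥42500 = ¥216500
  ¥216500 × 11% = ¥23815

¥45570 > ¥23815, so the standard income tax governs.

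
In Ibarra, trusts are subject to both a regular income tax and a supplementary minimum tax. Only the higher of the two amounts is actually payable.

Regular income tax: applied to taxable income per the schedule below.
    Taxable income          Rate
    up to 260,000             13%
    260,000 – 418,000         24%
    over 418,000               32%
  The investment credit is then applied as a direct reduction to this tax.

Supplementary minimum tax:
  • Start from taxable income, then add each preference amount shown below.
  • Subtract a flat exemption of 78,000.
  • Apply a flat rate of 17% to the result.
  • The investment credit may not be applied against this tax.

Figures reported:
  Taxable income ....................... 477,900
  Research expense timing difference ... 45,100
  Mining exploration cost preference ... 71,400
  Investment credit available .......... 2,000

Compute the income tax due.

88,888

Supplementary minimum tax:
  Adjusted income: 477,900 + 45,100 + 71,400 = 594,400
  Less exemption 78,000 → base 516,400
  516,400 × 17% = 87,788

Regular income tax:
  260,000 × 13% = 33,800
  158,000 × 24% = 37,920
  59,900 × 32% = 19,168
  → 90,888
  Less investment credit 2,000 → 88,888

88,888 > 87,788, so the regular income tax governs.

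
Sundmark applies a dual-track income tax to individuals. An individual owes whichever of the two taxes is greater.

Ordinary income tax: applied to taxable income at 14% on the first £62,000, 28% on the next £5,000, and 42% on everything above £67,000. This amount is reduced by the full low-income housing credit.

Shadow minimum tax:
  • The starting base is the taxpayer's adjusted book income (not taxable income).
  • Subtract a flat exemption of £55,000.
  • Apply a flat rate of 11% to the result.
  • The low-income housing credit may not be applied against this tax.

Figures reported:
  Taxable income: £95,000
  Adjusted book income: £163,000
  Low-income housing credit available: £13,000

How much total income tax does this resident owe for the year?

Shadow minimum tax:
  Base (adjusted book income): £163,000
  Less exemption £55,000 → base £108,000
  £108,000 × 11% = £11,880

Ordinary income tax:
  £62,000 × 14% = £8,680
  £5,000 × 28% = £1,400
  £28,000 × 42% = £11,760
  → £21,840
  Less low-income housing credit £13,000 → £8,840

£11,880 > £8,840, so the shadow minimum tax is the binding amount.

£11,880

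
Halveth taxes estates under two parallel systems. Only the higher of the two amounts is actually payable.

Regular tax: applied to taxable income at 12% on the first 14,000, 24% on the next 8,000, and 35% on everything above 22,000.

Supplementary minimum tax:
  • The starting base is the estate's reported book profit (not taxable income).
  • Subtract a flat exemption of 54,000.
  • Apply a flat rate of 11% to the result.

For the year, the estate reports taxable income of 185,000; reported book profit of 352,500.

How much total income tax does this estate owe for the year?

60,650

Supplementary minimum tax:
  Base (reported book profit): 352,500
  Less exemption 54,000 → base 298,500
  298,500 × 11% = 32,835

Regular tax:
  14,000 × 12% = 1,680
  8,000 × 24% = 1,920
  163,000 × 35% = 57,050
  → 60,650

60,650 > 32,835, so the regular tax governs.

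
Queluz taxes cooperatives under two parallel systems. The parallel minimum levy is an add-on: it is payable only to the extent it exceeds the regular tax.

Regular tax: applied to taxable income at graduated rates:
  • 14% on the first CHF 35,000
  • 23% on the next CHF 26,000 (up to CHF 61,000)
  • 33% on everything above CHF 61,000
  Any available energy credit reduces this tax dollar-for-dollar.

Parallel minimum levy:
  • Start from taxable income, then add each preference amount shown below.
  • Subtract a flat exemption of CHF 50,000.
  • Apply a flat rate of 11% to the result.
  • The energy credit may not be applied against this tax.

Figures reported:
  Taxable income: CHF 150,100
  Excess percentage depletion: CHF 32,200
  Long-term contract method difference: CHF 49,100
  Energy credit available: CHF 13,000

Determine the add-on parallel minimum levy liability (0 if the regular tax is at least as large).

Parallel minimum levy:
  Adjusted income: CHF 150,100 + CHF 32,200 + CHF 49,100 = CHF 231,400
  Less exemption CHF 50,000 → base CHF 181,400
  CHF 181,400 × 11% = CHF 19,954

Regular tax:
  CHF 35,000 × 14% = CHF 4,900
  CHF 26,000 × 23% = CHF 5,980
  CHF 89,100 × 33% = CHF 29,403
  → CHF 40,283
  Less energy credit CHF 13,000 → CHF 27,283

CHF 19,954 ≤ CHF 27,283, so no add-on is due.

CHF 0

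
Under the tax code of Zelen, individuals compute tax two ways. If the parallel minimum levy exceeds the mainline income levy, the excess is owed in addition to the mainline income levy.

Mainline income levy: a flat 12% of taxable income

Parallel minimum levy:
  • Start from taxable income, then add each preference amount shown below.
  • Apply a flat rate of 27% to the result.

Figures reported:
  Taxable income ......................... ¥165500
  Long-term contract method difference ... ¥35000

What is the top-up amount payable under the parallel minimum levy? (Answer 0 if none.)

Mainline income levy:
  ¥165500 × 12% = ¥19860

Parallel minimum levy:
  Adjusted income: ¥165500 + ¥35000 = ¥200500
  ¥200500 × 27% = ¥54135

Excess of parallel minimum levy over mainline income levy: ¥54135 − ¥19860 = ¥34275.

¥34275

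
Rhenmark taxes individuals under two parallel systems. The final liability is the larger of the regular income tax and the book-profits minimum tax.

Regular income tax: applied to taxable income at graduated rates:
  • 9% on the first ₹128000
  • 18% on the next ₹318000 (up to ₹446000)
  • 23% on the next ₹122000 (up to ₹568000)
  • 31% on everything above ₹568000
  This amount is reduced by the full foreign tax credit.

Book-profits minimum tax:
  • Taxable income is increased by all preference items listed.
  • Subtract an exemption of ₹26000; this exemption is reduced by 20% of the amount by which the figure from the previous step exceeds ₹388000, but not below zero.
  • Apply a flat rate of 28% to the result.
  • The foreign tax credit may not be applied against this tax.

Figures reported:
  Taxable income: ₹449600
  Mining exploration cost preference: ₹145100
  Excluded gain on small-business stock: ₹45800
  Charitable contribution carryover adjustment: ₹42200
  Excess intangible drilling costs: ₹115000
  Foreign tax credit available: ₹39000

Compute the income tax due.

Regular income tax:
  ₹128000 × 9% = ₹11520
  ₹318000 × 18% = ₹57240
  ₹3600 × 23% = ₹828
  → ₹69588
  Less foreign tax credit ₹39000 → ₹30588

Book-profits minimum tax:
  Adjusted income: ₹449600 + ₹145100 + ₹45800 + ₹42200 + ₹115000 = ₹797700
  Exemption: 20% × (₹797700 − ₹388000) = ₹81940 ≥ ₹26000, so the exemption is fully phased out
  Base: ₹797700 − ₹0 = ₹797700
  ₹797700 × 28% = ₹223356

₹223356 > ₹30588, so the book-profits minimum tax is the binding amount.

₹223356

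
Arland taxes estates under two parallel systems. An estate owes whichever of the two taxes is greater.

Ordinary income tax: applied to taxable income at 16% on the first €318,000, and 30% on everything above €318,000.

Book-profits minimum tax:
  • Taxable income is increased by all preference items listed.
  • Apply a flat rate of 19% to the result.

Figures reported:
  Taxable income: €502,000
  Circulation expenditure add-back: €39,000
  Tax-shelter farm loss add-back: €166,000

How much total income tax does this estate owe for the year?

Book-profits minimum tax:
  Adjusted income: €502,000 + €39,000 + €166,000 = €707,000
  €707,000 × 19% = €134,330

Ordinary income tax:
  €318,000 × 16% = €50,880
  €184,000 × 30% = €55,200
  → €106,080

€134,330 > €106,080, so the book-profits minimum tax is the binding amount.

€134,330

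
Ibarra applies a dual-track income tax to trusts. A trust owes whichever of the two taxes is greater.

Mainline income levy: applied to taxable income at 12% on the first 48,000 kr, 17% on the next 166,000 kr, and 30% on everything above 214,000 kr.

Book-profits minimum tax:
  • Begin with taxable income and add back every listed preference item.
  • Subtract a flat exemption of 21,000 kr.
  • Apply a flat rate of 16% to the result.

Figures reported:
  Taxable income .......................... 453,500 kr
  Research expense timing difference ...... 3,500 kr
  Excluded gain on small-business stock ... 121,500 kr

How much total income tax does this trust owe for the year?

Mainline income levy:
  48,000 kr × 12% = 5,760 kr
  166,000 kr × 17% = 28,220 kr
  239,500 kr × 30% = 71,850 kr
  → 105,830 kr

Book-profits minimum tax:
  Adjusted income: 453,500 kr + 3,500 kr + 121,500 kr = 578,500 kr
  Less exemption 21,000 kr → base 557,500 kr
  557,500 kr × 16% = 89,200 kr

105,830 kr > 89,200 kr, so the mainline income levy governs.

105,830 kr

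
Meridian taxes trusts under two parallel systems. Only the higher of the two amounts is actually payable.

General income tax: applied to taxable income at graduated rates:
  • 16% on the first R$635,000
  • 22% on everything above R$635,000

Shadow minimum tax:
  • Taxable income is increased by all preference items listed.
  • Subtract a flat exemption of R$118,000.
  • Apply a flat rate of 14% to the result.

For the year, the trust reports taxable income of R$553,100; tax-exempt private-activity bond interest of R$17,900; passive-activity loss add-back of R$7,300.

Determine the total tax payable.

R$88,496

General income tax:
  R$553,100 × 16% = R$88,496

Shadow minimum tax:
  Adjusted income: R$553,100 + R$17,900 + R$7,300 = R$578,300
  Less exemption R$118,000 → base R$460,300
  R$460,300 × 14% = R$64,442

R$88,496 > R$64,442, so the general income tax governs.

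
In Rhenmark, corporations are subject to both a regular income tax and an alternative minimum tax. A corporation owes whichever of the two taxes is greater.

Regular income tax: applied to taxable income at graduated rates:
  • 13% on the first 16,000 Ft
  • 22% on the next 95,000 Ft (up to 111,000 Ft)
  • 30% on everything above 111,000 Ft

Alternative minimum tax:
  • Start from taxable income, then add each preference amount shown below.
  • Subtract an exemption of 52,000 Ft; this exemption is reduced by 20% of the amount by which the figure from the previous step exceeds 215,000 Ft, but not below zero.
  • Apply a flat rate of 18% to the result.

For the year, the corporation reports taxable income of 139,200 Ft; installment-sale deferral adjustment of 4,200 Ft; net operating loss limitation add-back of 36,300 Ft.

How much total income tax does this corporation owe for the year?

Alternative minimum tax:
  Adjusted income: 139,200 Ft + 4,200 Ft + 36,300 Ft = 179,700 Ft
  Exemption: 179,700 Ft ≤ 215,000 Ft, so full 52,000 Ft applies
  Base: 179,700 Ft − 52,000 Ft = 127,700 Ft
  127,700 Ft × 18% = 22,986 Ft

Regular income tax:
  16,000 Ft × 13% = 2,080 Ft
  95,000 Ft × 22% = 20,900 Ft
  28,200 Ft × 30% = 8,460 Ft
  → 31,440 Ft

31,440 Ft > 22,986 Ft, so the regular income tax governs.

31,440 Ft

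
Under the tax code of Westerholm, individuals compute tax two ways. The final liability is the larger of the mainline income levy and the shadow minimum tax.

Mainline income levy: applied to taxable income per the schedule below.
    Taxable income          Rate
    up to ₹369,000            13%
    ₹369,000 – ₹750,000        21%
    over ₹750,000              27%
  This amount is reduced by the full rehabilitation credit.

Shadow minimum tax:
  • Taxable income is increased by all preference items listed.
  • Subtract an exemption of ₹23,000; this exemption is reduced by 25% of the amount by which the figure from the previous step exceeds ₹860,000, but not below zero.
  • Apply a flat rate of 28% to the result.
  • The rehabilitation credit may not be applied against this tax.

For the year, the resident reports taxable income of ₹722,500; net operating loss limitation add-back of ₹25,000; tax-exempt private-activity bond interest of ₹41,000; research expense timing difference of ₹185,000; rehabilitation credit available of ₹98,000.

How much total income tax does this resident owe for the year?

₹272,580

Shadow minimum tax:
  Adjusted income: ₹722,500 + ₹25,000 + ₹41,000 + ₹185,000 = ₹973,500
  Exemption: 25% × (₹973,500 − ₹860,000) = ₹28,375 ≥ ₹23,000, so the exemption is fully phased out
  Base: ₹973,500 − ₹0 = ₹973,500
  ₹973,500 × 28% = ₹272,580

Mainline income levy:
  ₹369,000 × 13% = ₹47,970
  ₹353,500 × 21% = ₹74,235
  → ₹122,205
  Less rehabilitation credit ₹98,000 → ₹24,205

₹272,580 > ₹24,205, so the shadow minimum tax is the binding amount.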